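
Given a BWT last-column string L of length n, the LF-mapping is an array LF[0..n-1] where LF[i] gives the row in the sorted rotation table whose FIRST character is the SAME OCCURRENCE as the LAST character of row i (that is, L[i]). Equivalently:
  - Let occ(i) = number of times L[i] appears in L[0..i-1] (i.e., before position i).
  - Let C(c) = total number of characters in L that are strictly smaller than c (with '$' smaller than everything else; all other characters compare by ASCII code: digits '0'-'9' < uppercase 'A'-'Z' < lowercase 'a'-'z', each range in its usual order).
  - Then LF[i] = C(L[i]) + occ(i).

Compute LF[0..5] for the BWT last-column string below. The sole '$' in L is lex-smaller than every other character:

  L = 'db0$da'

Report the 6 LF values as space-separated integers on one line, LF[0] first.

Char counts: '$':1, '0':1, 'a':1, 'b':1, 'd':2
C (first-col start): C('$')=0, C('0')=1, C('a')=2, C('b')=3, C('d')=4
L[0]='d': occ=0, LF[0]=C('d')+0=4+0=4
L[1]='b': occ=0, LF[1]=C('b')+0=3+0=3
L[2]='0': occ=0, LF[2]=C('0')+0=1+0=1
L[3]='$': occ=0, LF[3]=C('$')+0=0+0=0
L[4]='d': occ=1, LF[4]=C('d')+1=4+1=5
L[5]='a': occ=0, LF[5]=C('a')+0=2+0=2

Answer: 4 3 1 0 5 2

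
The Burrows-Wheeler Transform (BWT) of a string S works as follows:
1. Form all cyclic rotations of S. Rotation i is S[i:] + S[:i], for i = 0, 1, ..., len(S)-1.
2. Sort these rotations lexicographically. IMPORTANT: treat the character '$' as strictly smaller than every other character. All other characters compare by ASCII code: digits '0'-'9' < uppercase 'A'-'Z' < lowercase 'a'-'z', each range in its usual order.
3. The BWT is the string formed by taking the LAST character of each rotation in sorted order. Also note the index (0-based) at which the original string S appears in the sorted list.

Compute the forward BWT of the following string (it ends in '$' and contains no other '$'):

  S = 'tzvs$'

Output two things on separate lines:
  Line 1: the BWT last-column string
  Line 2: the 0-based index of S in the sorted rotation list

All 5 rotations (rotation i = S[i:]+S[:i]):
  rot[0] = tzvs$
  rot[1] = zvs$t
  rot[2] = vs$tz
  rot[3] = s$tzv
  rot[4] = $tzvs
Sorted (with $ < everything):
  sorted[0] = $tzvs  (last char: 's')
  sorted[1] = s$tzv  (last char: 'v')
  sorted[2] = tzvs$  (last char: '$')
  sorted[3] = vs$tz  (last char: 'z')
  sorted[4] = zvs$t  (last char: 't')
Last column: sv$zt
Original string S is at sorted index 2

Answer: sv$zt
2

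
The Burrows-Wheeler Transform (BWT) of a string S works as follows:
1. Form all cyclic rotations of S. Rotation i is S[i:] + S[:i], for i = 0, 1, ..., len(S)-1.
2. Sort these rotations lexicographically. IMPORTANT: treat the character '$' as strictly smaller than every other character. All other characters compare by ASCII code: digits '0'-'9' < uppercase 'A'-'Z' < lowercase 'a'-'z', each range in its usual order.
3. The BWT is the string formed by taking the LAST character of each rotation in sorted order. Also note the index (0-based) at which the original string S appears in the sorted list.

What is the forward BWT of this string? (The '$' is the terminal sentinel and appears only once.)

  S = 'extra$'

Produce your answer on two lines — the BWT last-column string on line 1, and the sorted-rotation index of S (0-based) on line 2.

Answer: ar$txe
2

Derivation:
All 6 rotations (rotation i = S[i:]+S[:i]):
  rot[0] = extra$
  rot[1] = xtra$e
  rot[2] = tra$ex
  rot[3] = ra$ext
  rot[4] = a$extr
  rot[5] = $extra
Sorted (with $ < everything):
  sorted[0] = $extra  (last char: 'a')
  sorted[1] = a$extr  (last char: 'r')
  sorted[2] = extra$  (last char: '$')
  sorted[3] = ra$ext  (last char: 't')
  sorted[4] = tra$ex  (last char: 'x')
  sorted[5] = xtra$e  (last char: 'e')
Last column: ar$txe
Original string S is at sorted index 2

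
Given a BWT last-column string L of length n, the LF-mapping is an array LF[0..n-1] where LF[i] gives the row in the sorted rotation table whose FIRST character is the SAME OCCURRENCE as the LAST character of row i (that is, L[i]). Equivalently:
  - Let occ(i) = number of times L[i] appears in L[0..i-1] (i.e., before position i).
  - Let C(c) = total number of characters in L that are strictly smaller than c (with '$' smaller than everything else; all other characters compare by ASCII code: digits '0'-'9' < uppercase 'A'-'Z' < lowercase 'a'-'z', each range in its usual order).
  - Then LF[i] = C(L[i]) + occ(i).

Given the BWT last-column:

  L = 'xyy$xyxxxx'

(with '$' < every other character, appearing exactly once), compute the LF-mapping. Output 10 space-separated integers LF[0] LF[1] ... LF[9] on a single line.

Char counts: '$':1, 'x':6, 'y':3
C (first-col start): C('$')=0, C('x')=1, C('y')=7
L[0]='x': occ=0, LF[0]=C('x')+0=1+0=1
L[1]='y': occ=0, LF[1]=C('y')+0=7+0=7
L[2]='y': occ=1, LF[2]=C('y')+1=7+1=8
L[3]='$': occ=0, LF[3]=C('$')+0=0+0=0
L[4]='x': occ=1, LF[4]=C('x')+1=1+1=2
L[5]='y': occ=2, LF[5]=C('y')+2=7+2=9
L[6]='x': occ=2, LF[6]=C('x')+2=1+2=3
L[7]='x': occ=3, LF[7]=C('x')+3=1+3=4
L[8]='x': occ=4, LF[8]=C('x')+4=1+4=5
L[9]='x': occ=5, LF[9]=C('x')+5=1+5=6

Answer: 1 7 8 0 2 9 3 4 5 6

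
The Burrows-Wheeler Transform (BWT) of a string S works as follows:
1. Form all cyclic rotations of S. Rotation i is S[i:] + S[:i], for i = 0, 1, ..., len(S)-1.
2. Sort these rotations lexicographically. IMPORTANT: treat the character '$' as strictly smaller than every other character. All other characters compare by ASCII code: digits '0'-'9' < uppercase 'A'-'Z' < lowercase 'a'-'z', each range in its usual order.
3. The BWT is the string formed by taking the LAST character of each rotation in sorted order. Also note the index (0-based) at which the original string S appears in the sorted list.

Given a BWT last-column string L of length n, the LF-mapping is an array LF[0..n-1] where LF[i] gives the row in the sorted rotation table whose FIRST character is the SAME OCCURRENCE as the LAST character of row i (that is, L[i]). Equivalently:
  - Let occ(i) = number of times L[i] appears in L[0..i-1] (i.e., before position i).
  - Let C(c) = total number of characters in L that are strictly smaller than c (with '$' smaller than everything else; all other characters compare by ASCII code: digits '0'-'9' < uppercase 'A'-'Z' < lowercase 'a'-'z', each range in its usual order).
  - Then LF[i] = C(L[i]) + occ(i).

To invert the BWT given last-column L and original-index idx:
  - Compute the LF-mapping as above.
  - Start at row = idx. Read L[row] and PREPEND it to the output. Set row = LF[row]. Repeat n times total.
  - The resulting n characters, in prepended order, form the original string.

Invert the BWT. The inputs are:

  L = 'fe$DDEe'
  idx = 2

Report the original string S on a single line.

LF mapping: 6 4 0 1 2 3 5
Walk LF starting at row 2, prepending L[row]:
  step 1: row=2, L[2]='$', prepend. Next row=LF[2]=0
  step 2: row=0, L[0]='f', prepend. Next row=LF[0]=6
  step 3: row=6, L[6]='e', prepend. Next row=LF[6]=5
  step 4: row=5, L[5]='E', prepend. Next row=LF[5]=3
  step 5: row=3, L[3]='D', prepend. Next row=LF[3]=1
  step 6: row=1, L[1]='e', prepend. Next row=LF[1]=4
  step 7: row=4, L[4]='D', prepend. Next row=LF[4]=2
Reversed output: DeDEef$

Answer: DeDEef$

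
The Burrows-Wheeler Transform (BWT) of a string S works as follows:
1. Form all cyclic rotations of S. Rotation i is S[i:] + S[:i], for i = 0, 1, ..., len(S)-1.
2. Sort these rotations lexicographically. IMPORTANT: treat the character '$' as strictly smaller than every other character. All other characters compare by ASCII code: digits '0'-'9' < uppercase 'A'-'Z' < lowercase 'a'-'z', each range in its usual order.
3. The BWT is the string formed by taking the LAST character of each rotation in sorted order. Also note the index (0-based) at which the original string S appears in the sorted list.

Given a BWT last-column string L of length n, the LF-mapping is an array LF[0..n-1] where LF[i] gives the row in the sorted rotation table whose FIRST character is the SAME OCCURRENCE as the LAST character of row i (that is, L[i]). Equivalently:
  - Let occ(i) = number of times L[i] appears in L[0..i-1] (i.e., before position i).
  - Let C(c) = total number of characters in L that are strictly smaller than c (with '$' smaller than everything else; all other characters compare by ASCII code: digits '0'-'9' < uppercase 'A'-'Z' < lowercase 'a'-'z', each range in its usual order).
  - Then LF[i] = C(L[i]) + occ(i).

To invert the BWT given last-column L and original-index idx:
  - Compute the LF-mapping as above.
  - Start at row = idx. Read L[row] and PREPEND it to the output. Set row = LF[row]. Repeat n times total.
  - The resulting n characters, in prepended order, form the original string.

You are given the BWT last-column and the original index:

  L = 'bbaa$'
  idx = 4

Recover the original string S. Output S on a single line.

Answer: baab$

Derivation:
LF mapping: 3 4 1 2 0
Walk LF starting at row 4, prepending L[row]:
  step 1: row=4, L[4]='$', prepend. Next row=LF[4]=0
  step 2: row=0, L[0]='b', prepend. Next row=LF[0]=3
  step 3: row=3, L[3]='a', prepend. Next row=LF[3]=2
  step 4: row=2, L[2]='a', prepend. Next row=LF[2]=1
  step 5: row=1, L[1]='b', prepend. Next row=LF[1]=4
Reversed output: baab$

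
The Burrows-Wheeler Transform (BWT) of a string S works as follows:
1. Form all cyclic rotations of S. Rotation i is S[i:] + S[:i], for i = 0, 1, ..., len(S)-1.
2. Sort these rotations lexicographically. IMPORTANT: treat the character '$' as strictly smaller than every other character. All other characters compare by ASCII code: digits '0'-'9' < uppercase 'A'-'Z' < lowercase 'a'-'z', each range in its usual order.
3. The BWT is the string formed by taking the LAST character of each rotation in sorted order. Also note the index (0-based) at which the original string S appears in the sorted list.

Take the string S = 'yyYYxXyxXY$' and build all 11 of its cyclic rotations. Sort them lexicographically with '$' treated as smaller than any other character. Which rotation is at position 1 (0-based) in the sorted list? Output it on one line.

Answer: XY$yyYYxXyx

Derivation:
All 11 rotations (rotation i = S[i:]+S[:i]):
  rot[0] = yyYYxXyxXY$
  rot[1] = yYYxXyxXY$y
  rot[2] = YYxXyxXY$yy
  rot[3] = YxXyxXY$yyY
  rot[4] = xXyxXY$yyYY
  rot[5] = XyxXY$yyYYx
  rot[6] = yxXY$yyYYxX
  rot[7] = xXY$yyYYxXy
  rot[8] = XY$yyYYxXyx
  rot[9] = Y$yyYYxXyxX
  rot[10] = $yyYYxXyxXY
Sorted (with $ < everything):
  sorted[0] = $yyYYxXyxXY
  sorted[1] = XY$yyYYxXyx
  sorted[2] = XyxXY$yyYYx
  sorted[3] = Y$yyYYxXyxX
  sorted[4] = YYxXyxXY$yy
  sorted[5] = YxXyxXY$yyY
  sorted[6] = xXY$yyYYxXy
  sorted[7] = xXyxXY$yyYY
  sorted[8] = yYYxXyxXY$y
  sorted[9] = yxXY$yyYYxX
  sorted[10] = yyYYxXyxXY$
sorted[1] = XY$yyYYxXyx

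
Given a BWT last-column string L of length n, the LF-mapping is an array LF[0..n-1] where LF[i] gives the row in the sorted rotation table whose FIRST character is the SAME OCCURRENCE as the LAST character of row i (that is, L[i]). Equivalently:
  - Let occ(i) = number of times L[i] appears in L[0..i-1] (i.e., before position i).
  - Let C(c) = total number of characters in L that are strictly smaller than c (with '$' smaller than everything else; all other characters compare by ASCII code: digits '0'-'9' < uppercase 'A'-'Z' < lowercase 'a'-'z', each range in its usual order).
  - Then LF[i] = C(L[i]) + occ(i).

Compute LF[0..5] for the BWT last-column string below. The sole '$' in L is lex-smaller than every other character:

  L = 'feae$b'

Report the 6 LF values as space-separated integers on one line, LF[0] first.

Char counts: '$':1, 'a':1, 'b':1, 'e':2, 'f':1
C (first-col start): C('$')=0, C('a')=1, C('b')=2, C('e')=3, C('f')=5
L[0]='f': occ=0, LF[0]=C('f')+0=5+0=5
L[1]='e': occ=0, LF[1]=C('e')+0=3+0=3
L[2]='a': occ=0, LF[2]=C('a')+0=1+0=1
L[3]='e': occ=1, LF[3]=C('e')+1=3+1=4
L[4]='$': occ=0, LF[4]=C('$')+0=0+0=0
L[5]='b': occ=0, LF[5]=C('b')+0=2+0=2

Answer: 5 3 1 4 0 2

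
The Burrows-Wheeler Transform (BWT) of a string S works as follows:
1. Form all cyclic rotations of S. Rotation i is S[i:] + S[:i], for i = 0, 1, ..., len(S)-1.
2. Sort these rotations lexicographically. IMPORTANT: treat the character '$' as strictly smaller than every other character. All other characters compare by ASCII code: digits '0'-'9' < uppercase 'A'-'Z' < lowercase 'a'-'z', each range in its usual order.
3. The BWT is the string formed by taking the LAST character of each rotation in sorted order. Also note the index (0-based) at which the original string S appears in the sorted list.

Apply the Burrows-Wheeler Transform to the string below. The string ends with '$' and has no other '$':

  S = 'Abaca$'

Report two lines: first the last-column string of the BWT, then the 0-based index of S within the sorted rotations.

All 6 rotations (rotation i = S[i:]+S[:i]):
  rot[0] = Abaca$
  rot[1] = baca$A
  rot[2] = aca$Ab
  rot[3] = ca$Aba
  rot[4] = a$Abac
  rot[5] = $Abaca
Sorted (with $ < everything):
  sorted[0] = $Abaca  (last char: 'a')
  sorted[1] = Abaca$  (last char: '$')
  sorted[2] = a$Abac  (last char: 'c')
  sorted[3] = aca$Ab  (last char: 'b')
  sorted[4] = baca$A  (last char: 'A')
  sorted[5] = ca$Aba  (last char: 'a')
Last column: a$cbAa
Original string S is at sorted index 1

Answer: a$cbAa
1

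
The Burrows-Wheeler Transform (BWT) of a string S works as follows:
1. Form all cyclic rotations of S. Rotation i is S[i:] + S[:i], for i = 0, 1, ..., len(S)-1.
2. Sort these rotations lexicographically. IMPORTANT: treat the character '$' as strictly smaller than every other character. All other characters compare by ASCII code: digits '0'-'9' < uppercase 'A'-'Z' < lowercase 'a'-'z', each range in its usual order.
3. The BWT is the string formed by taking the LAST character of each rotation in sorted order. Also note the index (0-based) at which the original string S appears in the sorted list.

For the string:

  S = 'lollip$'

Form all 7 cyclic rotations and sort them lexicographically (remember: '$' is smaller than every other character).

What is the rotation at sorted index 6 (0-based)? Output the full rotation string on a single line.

All 7 rotations (rotation i = S[i:]+S[:i]):
  rot[0] = lollip$
  rot[1] = ollip$l
  rot[2] = llip$lo
  rot[3] = lip$lol
  rot[4] = ip$loll
  rot[5] = p$lolli
  rot[6] = $lollip
Sorted (with $ < everything):
  sorted[0] = $lollip
  sorted[1] = ip$loll
  sorted[2] = lip$lol
  sorted[3] = llip$lo
  sorted[4] = lollip$
  sorted[5] = ollip$l
  sorted[6] = p$lolli
sorted[6] = p$lolli

Answer: p$lolli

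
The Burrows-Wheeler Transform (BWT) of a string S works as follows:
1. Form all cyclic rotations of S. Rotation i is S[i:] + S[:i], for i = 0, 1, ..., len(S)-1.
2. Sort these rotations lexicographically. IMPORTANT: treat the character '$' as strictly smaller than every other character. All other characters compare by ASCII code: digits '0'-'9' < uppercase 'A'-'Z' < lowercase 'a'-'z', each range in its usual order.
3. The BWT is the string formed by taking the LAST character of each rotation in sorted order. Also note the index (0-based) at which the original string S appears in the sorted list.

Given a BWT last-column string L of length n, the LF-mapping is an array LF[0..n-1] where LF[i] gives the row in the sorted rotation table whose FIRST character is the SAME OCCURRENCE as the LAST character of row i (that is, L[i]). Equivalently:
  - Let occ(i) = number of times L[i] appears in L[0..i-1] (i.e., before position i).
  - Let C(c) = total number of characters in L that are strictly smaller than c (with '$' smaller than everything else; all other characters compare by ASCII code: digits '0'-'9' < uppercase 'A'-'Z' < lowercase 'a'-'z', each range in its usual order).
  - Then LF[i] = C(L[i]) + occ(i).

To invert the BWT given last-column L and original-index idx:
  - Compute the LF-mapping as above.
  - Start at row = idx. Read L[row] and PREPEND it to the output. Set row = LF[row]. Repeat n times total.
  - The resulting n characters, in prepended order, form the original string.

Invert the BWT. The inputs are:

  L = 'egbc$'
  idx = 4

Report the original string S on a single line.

Answer: gbce$

Derivation:
LF mapping: 3 4 1 2 0
Walk LF starting at row 4, prepending L[row]:
  step 1: row=4, L[4]='$', prepend. Next row=LF[4]=0
  step 2: row=0, L[0]='e', prepend. Next row=LF[0]=3
  step 3: row=3, L[3]='c', prepend. Next row=LF[3]=2
  step 4: row=2, L[2]='b', prepend. Next row=LF[2]=1
  step 5: row=1, L[1]='g', prepend. Next row=LF[1]=4
Reversed output: gbce$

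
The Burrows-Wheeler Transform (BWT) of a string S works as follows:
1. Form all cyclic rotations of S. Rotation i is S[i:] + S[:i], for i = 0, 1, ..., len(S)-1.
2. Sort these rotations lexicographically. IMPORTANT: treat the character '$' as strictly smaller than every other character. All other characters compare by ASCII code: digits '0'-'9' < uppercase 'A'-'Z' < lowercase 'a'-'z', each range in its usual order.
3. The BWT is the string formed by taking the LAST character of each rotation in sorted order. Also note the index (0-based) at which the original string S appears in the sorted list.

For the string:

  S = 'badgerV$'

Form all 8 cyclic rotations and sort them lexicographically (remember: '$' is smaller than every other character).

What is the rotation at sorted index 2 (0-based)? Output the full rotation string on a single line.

Answer: adgerV$b

Derivation:
All 8 rotations (rotation i = S[i:]+S[:i]):
  rot[0] = badgerV$
  rot[1] = adgerV$b
  rot[2] = dgerV$ba
  rot[3] = gerV$bad
  rot[4] = erV$badg
  rot[5] = rV$badge
  rot[6] = V$badger
  rot[7] = $badgerV
Sorted (with $ < everything):
  sorted[0] = $badgerV
  sorted[1] = V$badger
  sorted[2] = adgerV$b
  sorted[3] = badgerV$
  sorted[4] = dgerV$ba
  sorted[5] = erV$badg
  sorted[6] = gerV$bad
  sorted[7] = rV$badge
sorted[2] = adgerV$b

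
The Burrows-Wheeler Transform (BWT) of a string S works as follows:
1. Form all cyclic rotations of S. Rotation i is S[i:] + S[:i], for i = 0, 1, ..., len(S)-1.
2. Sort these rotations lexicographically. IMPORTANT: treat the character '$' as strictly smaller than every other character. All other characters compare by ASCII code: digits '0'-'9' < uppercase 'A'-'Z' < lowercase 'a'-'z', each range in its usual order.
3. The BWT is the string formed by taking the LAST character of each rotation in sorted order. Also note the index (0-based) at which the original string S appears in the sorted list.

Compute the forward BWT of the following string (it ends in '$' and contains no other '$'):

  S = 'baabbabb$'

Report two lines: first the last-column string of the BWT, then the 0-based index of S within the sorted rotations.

All 9 rotations (rotation i = S[i:]+S[:i]):
  rot[0] = baabbabb$
  rot[1] = aabbabb$b
  rot[2] = abbabb$ba
  rot[3] = bbabb$baa
  rot[4] = babb$baab
  rot[5] = abb$baabb
  rot[6] = bb$baabba
  rot[7] = b$baabbab
  rot[8] = $baabbabb
Sorted (with $ < everything):
  sorted[0] = $baabbabb  (last char: 'b')
  sorted[1] = aabbabb$b  (last char: 'b')
  sorted[2] = abb$baabb  (last char: 'b')
  sorted[3] = abbabb$ba  (last char: 'a')
  sorted[4] = b$baabbab  (last char: 'b')
  sorted[5] = baabbabb$  (last char: '$')
  sorted[6] = babb$baab  (last char: 'b')
  sorted[7] = bb$baabba  (last char: 'a')
  sorted[8] = bbabb$baa  (last char: 'a')
Last column: bbbab$baa
Original string S is at sorted index 5

Answer: bbbab$baa
5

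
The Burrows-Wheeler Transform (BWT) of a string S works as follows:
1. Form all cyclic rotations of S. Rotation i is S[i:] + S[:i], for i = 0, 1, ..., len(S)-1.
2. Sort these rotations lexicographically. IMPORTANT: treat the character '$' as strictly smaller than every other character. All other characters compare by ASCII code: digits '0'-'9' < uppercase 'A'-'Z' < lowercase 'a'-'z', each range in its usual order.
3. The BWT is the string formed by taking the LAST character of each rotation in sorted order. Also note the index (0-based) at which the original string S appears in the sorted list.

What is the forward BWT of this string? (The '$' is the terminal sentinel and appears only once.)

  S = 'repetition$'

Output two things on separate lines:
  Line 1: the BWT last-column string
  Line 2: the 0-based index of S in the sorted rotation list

All 11 rotations (rotation i = S[i:]+S[:i]):
  rot[0] = repetition$
  rot[1] = epetition$r
  rot[2] = petition$re
  rot[3] = etition$rep
  rot[4] = tition$repe
  rot[5] = ition$repet
  rot[6] = tion$repeti
  rot[7] = ion$repetit
  rot[8] = on$repetiti
  rot[9] = n$repetitio
  rot[10] = $repetition
Sorted (with $ < everything):
  sorted[0] = $repetition  (last char: 'n')
  sorted[1] = epetition$r  (last char: 'r')
  sorted[2] = etition$rep  (last char: 'p')
  sorted[3] = ion$repetit  (last char: 't')
  sorted[4] = ition$repet  (last char: 't')
  sorted[5] = n$repetitio  (last char: 'o')
  sorted[6] = on$repetiti  (last char: 'i')
  sorted[7] = petition$re  (last char: 'e')
  sorted[8] = repetition$  (last char: '$')
  sorted[9] = tion$repeti  (last char: 'i')
  sorted[10] = tition$repe  (last char: 'e')
Last column: nrpttoie$ie
Original string S is at sorted index 8

Answer: nrpttoie$ie
8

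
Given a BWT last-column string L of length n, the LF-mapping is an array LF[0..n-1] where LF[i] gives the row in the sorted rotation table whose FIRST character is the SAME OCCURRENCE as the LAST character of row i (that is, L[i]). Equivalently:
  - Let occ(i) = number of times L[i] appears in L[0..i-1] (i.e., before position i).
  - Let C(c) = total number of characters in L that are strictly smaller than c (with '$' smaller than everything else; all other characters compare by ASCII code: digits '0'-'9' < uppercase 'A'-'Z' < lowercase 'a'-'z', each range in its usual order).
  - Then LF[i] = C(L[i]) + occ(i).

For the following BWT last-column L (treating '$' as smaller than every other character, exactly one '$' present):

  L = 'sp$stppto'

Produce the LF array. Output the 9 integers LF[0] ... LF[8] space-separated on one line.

Answer: 5 2 0 6 7 3 4 8 1

Derivation:
Char counts: '$':1, 'o':1, 'p':3, 's':2, 't':2
C (first-col start): C('$')=0, C('o')=1, C('p')=2, C('s')=5, C('t')=7
L[0]='s': occ=0, LF[0]=C('s')+0=5+0=5
L[1]='p': occ=0, LF[1]=C('p')+0=2+0=2
L[2]='$': occ=0, LF[2]=C('$')+0=0+0=0
L[3]='s': occ=1, LF[3]=C('s')+1=5+1=6
L[4]='t': occ=0, LF[4]=C('t')+0=7+0=7
L[5]='p': occ=1, LF[5]=C('p')+1=2+1=3
L[6]='p': occ=2, LF[6]=C('p')+2=2+2=4
L[7]='t': occ=1, LF[7]=C('t')+1=7+1=8
L[8]='o': occ=0, LF[8]=C('o')+0=1+0=1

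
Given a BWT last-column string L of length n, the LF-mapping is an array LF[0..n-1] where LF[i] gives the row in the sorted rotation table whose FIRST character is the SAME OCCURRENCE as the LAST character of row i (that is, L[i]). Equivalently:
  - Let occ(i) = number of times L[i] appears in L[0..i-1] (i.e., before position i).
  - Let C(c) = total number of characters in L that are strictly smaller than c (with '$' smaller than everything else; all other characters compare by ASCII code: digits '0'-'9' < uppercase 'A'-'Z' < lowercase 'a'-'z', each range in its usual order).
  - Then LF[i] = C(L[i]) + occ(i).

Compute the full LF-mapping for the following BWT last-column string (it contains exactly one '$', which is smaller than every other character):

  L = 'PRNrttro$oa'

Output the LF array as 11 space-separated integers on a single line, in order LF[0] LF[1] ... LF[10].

Char counts: '$':1, 'N':1, 'P':1, 'R':1, 'a':1, 'o':2, 'r':2, 't':2
C (first-col start): C('$')=0, C('N')=1, C('P')=2, C('R')=3, C('a')=4, C('o')=5, C('r')=7, C('t')=9
L[0]='P': occ=0, LF[0]=C('P')+0=2+0=2
L[1]='R': occ=0, LF[1]=C('R')+0=3+0=3
L[2]='N': occ=0, LF[2]=C('N')+0=1+0=1
L[3]='r': occ=0, LF[3]=C('r')+0=7+0=7
L[4]='t': occ=0, LF[4]=C('t')+0=9+0=9
L[5]='t': occ=1, LF[5]=C('t')+1=9+1=10
L[6]='r': occ=1, LF[6]=C('r')+1=7+1=8
L[7]='o': occ=0, LF[7]=C('o')+0=5+0=5
L[8]='$': occ=0, LF[8]=C('$')+0=0+0=0
L[9]='o': occ=1, LF[9]=C('o')+1=5+1=6
L[10]='a': occ=0, LF[10]=C('a')+0=4+0=4

Answer: 2 3 1 7 9 10 8 5 0 6 4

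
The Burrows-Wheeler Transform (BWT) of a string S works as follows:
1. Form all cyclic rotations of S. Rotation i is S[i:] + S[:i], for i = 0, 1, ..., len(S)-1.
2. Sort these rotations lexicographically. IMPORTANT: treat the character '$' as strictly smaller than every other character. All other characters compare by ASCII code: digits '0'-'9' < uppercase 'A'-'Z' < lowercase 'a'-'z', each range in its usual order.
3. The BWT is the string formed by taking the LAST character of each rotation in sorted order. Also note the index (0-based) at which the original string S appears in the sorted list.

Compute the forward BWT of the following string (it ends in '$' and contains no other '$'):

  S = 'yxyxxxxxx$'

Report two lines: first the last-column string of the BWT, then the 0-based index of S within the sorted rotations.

Answer: xxxxxxyyx$
9

Derivation:
All 10 rotations (rotation i = S[i:]+S[:i]):
  rot[0] = yxyxxxxxx$
  rot[1] = xyxxxxxx$y
  rot[2] = yxxxxxx$yx
  rot[3] = xxxxxx$yxy
  rot[4] = xxxxx$yxyx
  rot[5] = xxxx$yxyxx
  rot[6] = xxx$yxyxxx
  rot[7] = xx$yxyxxxx
  rot[8] = x$yxyxxxxx
  rot[9] = $yxyxxxxxx
Sorted (with $ < everything):
  sorted[0] = $yxyxxxxxx  (last char: 'x')
  sorted[1] = x$yxyxxxxx  (last char: 'x')
  sorted[2] = xx$yxyxxxx  (last char: 'x')
  sorted[3] = xxx$yxyxxx  (last char: 'x')
  sorted[4] = xxxx$yxyxx  (last char: 'x')
  sorted[5] = xxxxx$yxyx  (last char: 'x')
  sorted[6] = xxxxxx$yxy  (last char: 'y')
  sorted[7] = xyxxxxxx$y  (last char: 'y')
  sorted[8] = yxxxxxx$yx  (last char: 'x')
  sorted[9] = yxyxxxxxx$  (last char: '$')
Last column: xxxxxxyyx$
Original string S is at sorted index 9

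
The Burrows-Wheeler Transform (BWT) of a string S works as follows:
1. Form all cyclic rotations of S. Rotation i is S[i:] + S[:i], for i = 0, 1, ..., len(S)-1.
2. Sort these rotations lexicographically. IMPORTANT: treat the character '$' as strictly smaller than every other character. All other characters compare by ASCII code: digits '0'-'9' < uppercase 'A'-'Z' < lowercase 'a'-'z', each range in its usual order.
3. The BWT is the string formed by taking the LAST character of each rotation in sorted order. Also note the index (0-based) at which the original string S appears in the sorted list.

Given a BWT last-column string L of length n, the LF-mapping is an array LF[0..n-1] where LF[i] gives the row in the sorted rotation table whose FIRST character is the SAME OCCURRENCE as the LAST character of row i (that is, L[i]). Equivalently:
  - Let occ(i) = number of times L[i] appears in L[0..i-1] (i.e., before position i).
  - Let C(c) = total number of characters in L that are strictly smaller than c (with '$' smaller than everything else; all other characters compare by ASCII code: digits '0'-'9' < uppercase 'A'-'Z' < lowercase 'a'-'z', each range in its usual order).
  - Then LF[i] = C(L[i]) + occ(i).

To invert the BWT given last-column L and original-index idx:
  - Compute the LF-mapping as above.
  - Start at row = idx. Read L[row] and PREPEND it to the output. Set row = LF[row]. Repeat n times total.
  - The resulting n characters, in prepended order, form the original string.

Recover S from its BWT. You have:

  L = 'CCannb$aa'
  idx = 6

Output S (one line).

Answer: bananaCC$

Derivation:
LF mapping: 1 2 3 7 8 6 0 4 5
Walk LF starting at row 6, prepending L[row]:
  step 1: row=6, L[6]='$', prepend. Next row=LF[6]=0
  step 2: row=0, L[0]='C', prepend. Next row=LF[0]=1
  step 3: row=1, L[1]='C', prepend. Next row=LF[1]=2
  step 4: row=2, L[2]='a', prepend. Next row=LF[2]=3
  step 5: row=3, L[3]='n', prepend. Next row=LF[3]=7
  step 6: row=7, L[7]='a', prepend. Next row=LF[7]=4
  step 7: row=4, L[4]='n', prepend. Next row=LF[4]=8
  step 8: row=8, L[8]='a', prepend. Next row=LF[8]=5
  step 9: row=5, L[5]='b', prepend. Next row=LF[5]=6
Reversed output: bananaCC$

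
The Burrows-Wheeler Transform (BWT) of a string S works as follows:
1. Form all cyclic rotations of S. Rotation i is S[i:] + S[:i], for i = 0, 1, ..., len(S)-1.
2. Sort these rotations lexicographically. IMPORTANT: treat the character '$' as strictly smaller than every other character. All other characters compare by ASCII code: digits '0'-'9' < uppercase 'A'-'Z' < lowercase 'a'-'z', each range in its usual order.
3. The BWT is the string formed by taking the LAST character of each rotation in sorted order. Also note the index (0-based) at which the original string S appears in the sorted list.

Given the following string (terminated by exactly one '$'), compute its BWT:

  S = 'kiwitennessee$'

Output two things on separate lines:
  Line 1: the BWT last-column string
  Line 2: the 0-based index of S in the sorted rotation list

Answer: eestnwk$neseii
7

Derivation:
All 14 rotations (rotation i = S[i:]+S[:i]):
  rot[0] = kiwitennessee$
  rot[1] = iwitennessee$k
  rot[2] = witennessee$ki
  rot[3] = itennessee$kiw
  rot[4] = tennessee$kiwi
  rot[5] = ennessee$kiwit
  rot[6] = nnessee$kiwite
  rot[7] = nessee$kiwiten
  rot[8] = essee$kiwitenn
  rot[9] = ssee$kiwitenne
  rot[10] = see$kiwitennes
  rot[11] = ee$kiwitenness
  rot[12] = e$kiwitennesse
  rot[13] = $kiwitennessee
Sorted (with $ < everything):
  sorted[0] = $kiwitennessee  (last char: 'e')
  sorted[1] = e$kiwitennesse  (last char: 'e')
  sorted[2] = ee$kiwitenness  (last char: 's')
  sorted[3] = ennessee$kiwit  (last char: 't')
  sorted[4] = essee$kiwitenn  (last char: 'n')
  sorted[5] = itennessee$kiw  (last char: 'w')
  sorted[6] = iwitennessee$k  (last char: 'k')
  sorted[7] = kiwitennessee$  (last char: '$')
  sorted[8] = nessee$kiwiten  (last char: 'n')
  sorted[9] = nnessee$kiwite  (last char: 'e')
  sorted[10] = see$kiwitennes  (last char: 's')
  sorted[11] = ssee$kiwitenne  (last char: 'e')
  sorted[12] = tennessee$kiwi  (last char: 'i')
  sorted[13] = witennessee$ki  (last char: 'i')
Last column: eestnwk$neseii
Original string S is at sorted index 7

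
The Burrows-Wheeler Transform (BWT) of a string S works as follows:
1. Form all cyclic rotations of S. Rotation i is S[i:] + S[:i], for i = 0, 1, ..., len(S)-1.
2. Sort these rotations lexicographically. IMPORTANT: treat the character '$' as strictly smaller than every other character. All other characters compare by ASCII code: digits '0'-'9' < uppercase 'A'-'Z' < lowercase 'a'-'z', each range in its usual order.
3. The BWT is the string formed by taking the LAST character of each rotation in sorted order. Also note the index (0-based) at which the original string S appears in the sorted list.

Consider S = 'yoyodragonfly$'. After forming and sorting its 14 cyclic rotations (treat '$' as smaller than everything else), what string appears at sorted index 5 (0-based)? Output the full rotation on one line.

Answer: ly$yoyodragonf

Derivation:
All 14 rotations (rotation i = S[i:]+S[:i]):
  rot[0] = yoyodragonfly$
  rot[1] = oyodragonfly$y
  rot[2] = yodragonfly$yo
  rot[3] = odragonfly$yoy
  rot[4] = dragonfly$yoyo
  rot[5] = ragonfly$yoyod
  rot[6] = agonfly$yoyodr
  rot[7] = gonfly$yoyodra
  rot[8] = onfly$yoyodrag
  rot[9] = nfly$yoyodrago
  rot[10] = fly$yoyodragon
  rot[11] = ly$yoyodragonf
  rot[12] = y$yoyodragonfl
  rot[13] = $yoyodragonfly
Sorted (with $ < everything):
  sorted[0] = $yoyodragonfly
  sorted[1] = agonfly$yoyodr
  sorted[2] = dragonfly$yoyo
  sorted[3] = fly$yoyodragon
  sorted[4] = gonfly$yoyodra
  sorted[5] = ly$yoyodragonf
  sorted[6] = nfly$yoyodrago
  sorted[7] = odragonfly$yoy
  sorted[8] = onfly$yoyodrag
  sorted[9] = oyodragonfly$y
  sorted[10] = ragonfly$yoyod
  sorted[11] = y$yoyodragonfl
  sorted[12] = yodragonfly$yo
  sorted[13] = yoyodragonfly$
sorted[5] = ly$yoyodragonf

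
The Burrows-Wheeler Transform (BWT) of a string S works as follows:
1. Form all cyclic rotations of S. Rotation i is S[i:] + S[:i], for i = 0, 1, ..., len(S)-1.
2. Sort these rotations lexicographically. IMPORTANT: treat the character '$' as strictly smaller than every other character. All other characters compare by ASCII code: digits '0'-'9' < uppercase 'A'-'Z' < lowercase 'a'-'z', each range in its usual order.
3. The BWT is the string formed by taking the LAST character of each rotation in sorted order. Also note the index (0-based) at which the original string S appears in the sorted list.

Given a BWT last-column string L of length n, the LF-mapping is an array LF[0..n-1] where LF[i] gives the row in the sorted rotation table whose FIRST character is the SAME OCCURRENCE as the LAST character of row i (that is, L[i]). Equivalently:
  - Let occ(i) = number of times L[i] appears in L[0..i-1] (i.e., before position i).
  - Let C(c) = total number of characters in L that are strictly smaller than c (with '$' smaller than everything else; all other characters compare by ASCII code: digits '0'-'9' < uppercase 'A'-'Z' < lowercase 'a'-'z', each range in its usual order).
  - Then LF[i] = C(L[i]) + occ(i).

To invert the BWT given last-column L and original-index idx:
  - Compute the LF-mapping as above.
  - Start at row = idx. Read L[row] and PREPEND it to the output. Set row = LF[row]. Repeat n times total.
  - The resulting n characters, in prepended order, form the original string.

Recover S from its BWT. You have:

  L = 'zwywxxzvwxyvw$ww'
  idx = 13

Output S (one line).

Answer: yxwwzwyvxxwwvwz$

Derivation:
LF mapping: 14 3 12 4 9 10 15 1 5 11 13 2 6 0 7 8
Walk LF starting at row 13, prepending L[row]:
  step 1: row=13, L[13]='$', prepend. Next row=LF[13]=0
  step 2: row=0, L[0]='z', prepend. Next row=LF[0]=14
  step 3: row=14, L[14]='w', prepend. Next row=LF[14]=7
  step 4: row=7, L[7]='v', prepend. Next row=LF[7]=1
  step 5: row=1, L[1]='w', prepend. Next row=LF[1]=3
  step 6: row=3, L[3]='w', prepend. Next row=LF[3]=4
  step 7: row=4, L[4]='x', prepend. Next row=LF[4]=9
  step 8: row=9, L[9]='x', prepend. Next row=LF[9]=11
  step 9: row=11, L[11]='v', prepend. Next row=LF[11]=2
  step 10: row=2, L[2]='y', prepend. Next row=LF[2]=12
  step 11: row=12, L[12]='w', prepend. Next row=LF[12]=6
  step 12: row=6, L[6]='z', prepend. Next row=LF[6]=15
  step 13: row=15, L[15]='w', prepend. Next row=LF[15]=8
  step 14: row=8, L[8]='w', prepend. Next row=LF[8]=5
  step 15: row=5, L[5]='x', prepend. Next row=LF[5]=10
  step 16: row=10, L[10]='y', prepend. Next row=LF[10]=13
Reversed output: yxwwzwyvxxwwvwz$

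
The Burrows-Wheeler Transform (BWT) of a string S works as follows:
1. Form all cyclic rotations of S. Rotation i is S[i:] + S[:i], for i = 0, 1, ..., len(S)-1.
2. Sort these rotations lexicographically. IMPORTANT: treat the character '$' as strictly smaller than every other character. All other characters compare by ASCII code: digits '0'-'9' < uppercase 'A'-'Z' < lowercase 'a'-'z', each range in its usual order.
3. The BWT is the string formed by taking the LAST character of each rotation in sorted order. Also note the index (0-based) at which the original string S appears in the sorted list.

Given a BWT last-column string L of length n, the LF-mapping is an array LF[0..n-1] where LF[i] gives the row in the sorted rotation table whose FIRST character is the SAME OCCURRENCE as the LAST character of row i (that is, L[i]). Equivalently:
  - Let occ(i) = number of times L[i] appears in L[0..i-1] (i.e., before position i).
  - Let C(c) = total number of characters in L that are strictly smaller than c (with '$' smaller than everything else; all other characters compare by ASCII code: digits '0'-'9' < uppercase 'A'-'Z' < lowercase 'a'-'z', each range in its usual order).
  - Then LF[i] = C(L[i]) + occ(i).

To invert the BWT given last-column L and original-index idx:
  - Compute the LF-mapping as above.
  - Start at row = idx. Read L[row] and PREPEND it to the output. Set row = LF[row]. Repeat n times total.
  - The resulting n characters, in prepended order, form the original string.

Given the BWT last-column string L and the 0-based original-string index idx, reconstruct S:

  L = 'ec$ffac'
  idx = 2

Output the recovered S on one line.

LF mapping: 4 2 0 5 6 1 3
Walk LF starting at row 2, prepending L[row]:
  step 1: row=2, L[2]='$', prepend. Next row=LF[2]=0
  step 2: row=0, L[0]='e', prepend. Next row=LF[0]=4
  step 3: row=4, L[4]='f', prepend. Next row=LF[4]=6
  step 4: row=6, L[6]='c', prepend. Next row=LF[6]=3
  step 5: row=3, L[3]='f', prepend. Next row=LF[3]=5
  step 6: row=5, L[5]='a', prepend. Next row=LF[5]=1
  step 7: row=1, L[1]='c', prepend. Next row=LF[1]=2
Reversed output: cafcfe$

Answer: cafcfe$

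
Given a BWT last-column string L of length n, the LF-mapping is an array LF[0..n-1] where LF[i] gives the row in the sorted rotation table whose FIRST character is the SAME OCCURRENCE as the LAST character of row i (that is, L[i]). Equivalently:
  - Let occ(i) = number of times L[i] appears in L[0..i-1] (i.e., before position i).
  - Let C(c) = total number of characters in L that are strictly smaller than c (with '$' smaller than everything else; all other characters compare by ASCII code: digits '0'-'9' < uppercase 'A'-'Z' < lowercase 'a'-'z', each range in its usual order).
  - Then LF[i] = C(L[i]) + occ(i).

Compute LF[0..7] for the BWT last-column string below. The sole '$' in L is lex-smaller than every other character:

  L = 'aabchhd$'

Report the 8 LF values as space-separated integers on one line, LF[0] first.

Char counts: '$':1, 'a':2, 'b':1, 'c':1, 'd':1, 'h':2
C (first-col start): C('$')=0, C('a')=1, C('b')=3, C('c')=4, C('d')=5, C('h')=6
L[0]='a': occ=0, LF[0]=C('a')+0=1+0=1
L[1]='a': occ=1, LF[1]=C('a')+1=1+1=2
L[2]='b': occ=0, LF[2]=C('b')+0=3+0=3
L[3]='c': occ=0, LF[3]=C('c')+0=4+0=4
L[4]='h': occ=0, LF[4]=C('h')+0=6+0=6
L[5]='h': occ=1, LF[5]=C('h')+1=6+1=7
L[6]='d': occ=0, LF[6]=C('d')+0=5+0=5
L[7]='$': occ=0, LF[7]=C('$')+0=0+0=0

Answer: 1 2 3 4 6 7 5 0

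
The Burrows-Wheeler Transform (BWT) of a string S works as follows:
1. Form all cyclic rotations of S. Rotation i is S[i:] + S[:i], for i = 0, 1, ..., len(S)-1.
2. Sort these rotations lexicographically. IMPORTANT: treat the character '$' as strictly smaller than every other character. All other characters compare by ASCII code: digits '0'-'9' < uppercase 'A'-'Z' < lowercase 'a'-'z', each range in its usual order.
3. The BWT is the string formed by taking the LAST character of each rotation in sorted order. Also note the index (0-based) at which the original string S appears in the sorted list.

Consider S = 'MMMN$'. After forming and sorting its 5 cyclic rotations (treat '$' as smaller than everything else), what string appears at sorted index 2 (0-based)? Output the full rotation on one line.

All 5 rotations (rotation i = S[i:]+S[:i]):
  rot[0] = MMMN$
  rot[1] = MMN$M
  rot[2] = MN$MM
  rot[3] = N$MMM
  rot[4] = $MMMN
Sorted (with $ < everything):
  sorted[0] = $MMMN
  sorted[1] = MMMN$
  sorted[2] = MMN$M
  sorted[3] = MN$MM
  sorted[4] = N$MMM
sorted[2] = MMN$M

Answer: MMN$M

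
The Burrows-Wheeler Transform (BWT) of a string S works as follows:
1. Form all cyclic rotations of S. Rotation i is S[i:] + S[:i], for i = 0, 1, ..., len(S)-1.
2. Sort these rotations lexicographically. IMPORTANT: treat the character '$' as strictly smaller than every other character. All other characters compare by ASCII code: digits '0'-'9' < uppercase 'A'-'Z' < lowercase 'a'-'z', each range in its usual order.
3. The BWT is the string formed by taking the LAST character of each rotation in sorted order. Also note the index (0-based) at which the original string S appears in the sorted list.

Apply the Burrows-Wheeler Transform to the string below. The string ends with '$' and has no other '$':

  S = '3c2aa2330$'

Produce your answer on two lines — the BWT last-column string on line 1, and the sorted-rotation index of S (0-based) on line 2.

Answer: 03ac32$a23
6

Derivation:
All 10 rotations (rotation i = S[i:]+S[:i]):
  rot[0] = 3c2aa2330$
  rot[1] = c2aa2330$3
  rot[2] = 2aa2330$3c
  rot[3] = aa2330$3c2
  rot[4] = a2330$3c2a
  rot[5] = 2330$3c2aa
  rot[6] = 330$3c2aa2
  rot[7] = 30$3c2aa23
  rot[8] = 0$3c2aa233
  rot[9] = $3c2aa2330
Sorted (with $ < everything):
  sorted[0] = $3c2aa2330  (last char: '0')
  sorted[1] = 0$3c2aa233  (last char: '3')
  sorted[2] = 2330$3c2aa  (last char: 'a')
  sorted[3] = 2aa2330$3c  (last char: 'c')
  sorted[4] = 30$3c2aa23  (last char: '3')
  sorted[5] = 330$3c2aa2  (last char: '2')
  sorted[6] = 3c2aa2330$  (last char: '$')
  sorted[7] = a2330$3c2a  (last char: 'a')
  sorted[8] = aa2330$3c2  (last char: '2')
  sorted[9] = c2aa2330$3  (last char: '3')
Last column: 03ac32$a23
Original string S is at sorted index 6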